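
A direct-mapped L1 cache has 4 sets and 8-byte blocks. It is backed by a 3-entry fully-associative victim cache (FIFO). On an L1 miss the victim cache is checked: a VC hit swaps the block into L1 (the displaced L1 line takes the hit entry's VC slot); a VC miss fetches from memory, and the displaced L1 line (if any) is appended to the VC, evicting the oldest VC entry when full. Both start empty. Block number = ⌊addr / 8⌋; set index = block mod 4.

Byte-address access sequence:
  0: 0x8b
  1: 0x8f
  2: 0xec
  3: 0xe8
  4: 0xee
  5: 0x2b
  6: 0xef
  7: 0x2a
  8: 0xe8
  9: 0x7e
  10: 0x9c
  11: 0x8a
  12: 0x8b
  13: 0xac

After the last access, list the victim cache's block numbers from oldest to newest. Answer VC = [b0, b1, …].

VC = [5, 15, 17]

#0 0x8b→b17/s1 MISS; vc=[]
#1 0x8f→b17/s1 L1-HIT; vc=[]
#2 0xec→b29/s1 MISS; vc=[17]
#3 0xe8→b29/s1 L1-HIT; vc=[17]
#4 0xee→b29/s1 L1-HIT; vc=[17]
#5 0x2b→b5/s1 MISS; vc=[17,29]
#6 0xef→b29/s1 VC-HIT; vc=[17,5]
#7 0x2a→b5/s1 VC-HIT; vc=[17,29]
#8 0xe8→b29/s1 VC-HIT; vc=[17,5]
#9 0x7e→b15/s3 MISS; vc=[17,5]
#10 0x9c→b19/s3 MISS; vc=[17,5,15]
#11 0x8a→b17/s1 VC-HIT; vc=[29,5,15]
#12 0x8b→b17/s1 L1-HIT; vc=[29,5,15]
#13 0xac→b21/s1 MISS; vc=[5,15,17]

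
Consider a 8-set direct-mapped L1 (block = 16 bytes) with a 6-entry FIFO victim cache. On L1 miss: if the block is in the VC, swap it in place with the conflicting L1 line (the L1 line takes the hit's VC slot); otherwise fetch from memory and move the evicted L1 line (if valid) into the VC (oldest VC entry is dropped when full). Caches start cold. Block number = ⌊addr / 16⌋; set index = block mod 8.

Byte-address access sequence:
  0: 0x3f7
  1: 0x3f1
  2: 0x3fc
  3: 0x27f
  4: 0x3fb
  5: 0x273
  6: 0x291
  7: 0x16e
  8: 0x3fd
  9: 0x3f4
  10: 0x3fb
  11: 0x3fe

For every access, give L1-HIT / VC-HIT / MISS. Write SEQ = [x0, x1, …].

SEQ = [MISS, L1-HIT, L1-HIT, MISS, VC-HIT, VC-HIT, MISS, MISS, VC-HIT, L1-HIT, L1-HIT, L1-HIT]

#0 0x3f7→b63/s7 MISS; vc=[]
#1 0x3f1→b63/s7 L1-HIT; vc=[]
#2 0x3fc→b63/s7 L1-HIT; vc=[]
#3 0x27f→b39/s7 MISS; vc=[63]
#4 0x3fb→b63/s7 VC-HIT; vc=[39]
#5 0x273→b39/s7 VC-HIT; vc=[63]
#6 0x291→b41/s1 MISS; vc=[63]
#7 0x16e→b22/s6 MISS; vc=[63]
#8 0x3fd→b63/s7 VC-HIT; vc=[39]
#9 0x3f4→b63/s7 L1-HIT; vc=[39]
#10 0x3fb→b63/s7 L1-HIT; vc=[39]
#11 0x3fe→b63/s7 L1-HIT; vc=[39]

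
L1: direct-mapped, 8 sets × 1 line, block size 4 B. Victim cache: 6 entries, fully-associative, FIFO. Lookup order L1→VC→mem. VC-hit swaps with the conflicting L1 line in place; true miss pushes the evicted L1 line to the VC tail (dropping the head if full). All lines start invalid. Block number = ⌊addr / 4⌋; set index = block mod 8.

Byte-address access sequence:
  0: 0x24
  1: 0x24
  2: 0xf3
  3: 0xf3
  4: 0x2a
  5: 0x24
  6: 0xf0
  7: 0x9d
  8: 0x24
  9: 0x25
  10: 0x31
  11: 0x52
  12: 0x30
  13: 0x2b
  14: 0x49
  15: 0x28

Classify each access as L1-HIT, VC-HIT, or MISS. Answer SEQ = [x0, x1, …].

SEQ = [MISS, L1-HIT, MISS, L1-HIT, MISS, L1-HIT, L1-HIT, MISS, L1-HIT, L1-HIT, MISS, MISS, VC-HIT, L1-HIT, MISS, VC-HIT]

#0 0x24→b9/s1 MISS; vc=[]
#1 0x24→b9/s1 L1-HIT; vc=[]
#2 0xf3→b60/s4 MISS; vc=[]
#3 0xf3→b60/s4 L1-HIT; vc=[]
#4 0x2a→b10/s2 MISS; vc=[]
#5 0x24→b9/s1 L1-HIT; vc=[]
#6 0xf0→b60/s4 L1-HIT; vc=[]
#7 0x9d→b39/s7 MISS; vc=[]
#8 0x24→b9/s1 L1-HIT; vc=[]
#9 0x25→b9/s1 L1-HIT; vc=[]
#10 0x31→b12/s4 MISS; vc=[60]
#11 0x52→b20/s4 MISS; vc=[60,12]
#12 0x30→b12/s4 VC-HIT; vc=[60,20]
#13 0x2b→b10/s2 L1-HIT; vc=[60,20]
#14 0x49→b18/s2 MISS; vc=[60,20,10]
#15 0x28→b10/s2 VC-HIT; vc=[60,20,18]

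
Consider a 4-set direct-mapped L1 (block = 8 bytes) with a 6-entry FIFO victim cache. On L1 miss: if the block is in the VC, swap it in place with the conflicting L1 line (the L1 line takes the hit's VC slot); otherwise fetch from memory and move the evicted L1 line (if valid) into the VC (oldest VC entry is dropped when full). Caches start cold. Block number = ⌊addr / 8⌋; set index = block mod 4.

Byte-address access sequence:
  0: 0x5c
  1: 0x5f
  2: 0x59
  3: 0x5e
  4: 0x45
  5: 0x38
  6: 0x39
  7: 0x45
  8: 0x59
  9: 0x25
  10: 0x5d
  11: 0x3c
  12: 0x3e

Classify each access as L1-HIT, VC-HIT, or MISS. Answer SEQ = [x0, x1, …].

SEQ = [MISS, L1-HIT, L1-HIT, L1-HIT, MISS, MISS, L1-HIT, L1-HIT, VC-HIT, MISS, L1-HIT, VC-HIT, L1-HIT]

  [0] addr=0x5c blk=11 s=3: MISS | VC []
  [1] addr=0x5f blk=11 s=3: L1-HIT | VC []
  [2] addr=0x59 blk=11 s=3: L1-HIT | VC []
  [3] addr=0x5e blk=11 s=3: L1-HIT | VC []
  [4] addr=0x45 blk=8 s=0: MISS | VC []
  [5] addr=0x38 blk=7 s=3: MISS | VC [11]
  [6] addr=0x39 blk=7 s=3: L1-HIT | VC [11]
  [7] addr=0x45 blk=8 s=0: L1-HIT | VC [11]
  [8] addr=0x59 blk=11 s=3: VC-HIT | VC [7]
  [9] addr=0x25 blk=4 s=0: MISS | VC [7, 8]
  [10] addr=0x5d blk=11 s=3: L1-HIT | VC [7, 8]
  [11] addr=0x3c blk=7 s=3: VC-HIT | VC [11, 8]
  [12] addr=0x3e blk=7 s=3: L1-HIT | VC [11, 8]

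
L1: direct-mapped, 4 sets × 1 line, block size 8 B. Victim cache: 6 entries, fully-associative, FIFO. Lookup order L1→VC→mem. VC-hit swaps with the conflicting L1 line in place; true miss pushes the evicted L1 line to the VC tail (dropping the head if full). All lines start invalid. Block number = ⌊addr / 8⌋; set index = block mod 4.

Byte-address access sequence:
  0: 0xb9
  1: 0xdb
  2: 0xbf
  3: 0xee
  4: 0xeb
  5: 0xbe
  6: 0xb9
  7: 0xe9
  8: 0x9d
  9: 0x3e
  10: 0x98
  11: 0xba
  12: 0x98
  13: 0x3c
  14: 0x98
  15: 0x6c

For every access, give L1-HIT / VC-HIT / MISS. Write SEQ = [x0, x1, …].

  [0] addr=0xb9 blk=23 s=3: MISS | VC []
  [1] addr=0xdb blk=27 s=3: MISS | VC [23]
  [2] addr=0xbf blk=23 s=3: VC-HIT | VC [27]
  [3] addr=0xee blk=29 s=1: MISS | VC [27]
  [4] addr=0xeb blk=29 s=1: L1-HIT | VC [27]
  [5] addr=0xbe blk=23 s=3: L1-HIT | VC [27]
  [6] addr=0xb9 blk=23 s=3: L1-HIT | VC [27]
  [7] addr=0xe9 blk=29 s=1: L1-HIT | VC [27]
  [8] addr=0x9d blk=19 s=3: MISS | VC [27, 23]
  [9] addr=0x3e blk=7 s=3: MISS | VC [27, 23, 19]
  [10] addr=0x98 blk=19 s=3: VC-HIT | VC [27, 23, 7]
  [11] addr=0xba blk=23 s=3: VC-HIT | VC [27, 19, 7]
  [12] addr=0x98 blk=19 s=3: VC-HIT | VC [27, 23, 7]
  [13] addr=0x3c blk=7 s=3: VC-HIT | VC [27, 23, 19]
  [14] addr=0x98 blk=19 s=3: VC-HIT | VC [27, 23, 7]
  [15] addr=0x6c blk=13 s=1: MISS | VC [27, 23, 7, 29]

SEQ = [MISS, MISS, VC-HIT, MISS, L1-HIT, L1-HIT, L1-HIT, L1-HIT, MISS, MISS, VC-HIT, VC-HIT, VC-HIT, VC-HIT, VC-HIT, MISS]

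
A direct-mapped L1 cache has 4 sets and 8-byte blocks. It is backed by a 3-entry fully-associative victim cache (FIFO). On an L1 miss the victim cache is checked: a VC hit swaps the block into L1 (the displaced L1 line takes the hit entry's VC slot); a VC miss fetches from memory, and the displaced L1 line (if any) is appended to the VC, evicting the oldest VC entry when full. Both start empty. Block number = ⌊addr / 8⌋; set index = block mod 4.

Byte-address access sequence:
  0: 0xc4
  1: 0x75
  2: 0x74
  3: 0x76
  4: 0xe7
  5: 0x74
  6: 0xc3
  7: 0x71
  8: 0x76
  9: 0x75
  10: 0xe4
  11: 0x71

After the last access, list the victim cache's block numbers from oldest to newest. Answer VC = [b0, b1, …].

VC = [24]

0: 0xc4 (blk 24, set 0) → MISS  vc=[]
1: 0x75 (blk 14, set 2) → MISS  vc=[]
2: 0x74 (blk 14, set 2) → L1-HIT  vc=[]
3: 0x76 (blk 14, set 2) → L1-HIT  vc=[]
4: 0xe7 (blk 28, set 0) → MISS  vc=[24]
5: 0x74 (blk 14, set 2) → L1-HIT  vc=[24]
6: 0xc3 (blk 24, set 0) → VC-HIT  vc=[28]
7: 0x71 (blk 14, set 2) → L1-HIT  vc=[28]
8: 0x76 (blk 14, set 2) → L1-HIT  vc=[28]
9: 0x75 (blk 14, set 2) → L1-HIT  vc=[28]
10: 0xe4 (blk 28, set 0) → VC-HIT  vc=[24]
11: 0x71 (blk 14, set 2) → L1-HIT  vc=[24]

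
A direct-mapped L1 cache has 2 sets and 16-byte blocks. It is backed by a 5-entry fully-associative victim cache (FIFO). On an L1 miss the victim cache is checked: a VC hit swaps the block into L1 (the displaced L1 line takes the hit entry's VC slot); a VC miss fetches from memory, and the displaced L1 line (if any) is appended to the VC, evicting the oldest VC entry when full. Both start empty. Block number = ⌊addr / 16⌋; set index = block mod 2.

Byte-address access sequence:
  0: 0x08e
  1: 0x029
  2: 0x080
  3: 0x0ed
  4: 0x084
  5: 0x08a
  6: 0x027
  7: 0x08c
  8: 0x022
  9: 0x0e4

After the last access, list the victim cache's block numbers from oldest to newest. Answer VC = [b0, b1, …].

0: 0x8e (blk 8, set 0) → MISS  vc=[]
1: 0x29 (blk 2, set 0) → MISS  vc=[8]
2: 0x80 (blk 8, set 0) → VC-HIT  vc=[2]
3: 0xed (blk 14, set 0) → MISS  vc=[2, 8]
4: 0x84 (blk 8, set 0) → VC-HIT  vc=[2, 14]
5: 0x8a (blk 8, set 0) → L1-HIT  vc=[2, 14]
6: 0x27 (blk 2, set 0) → VC-HIT  vc=[8, 14]
7: 0x8c (blk 8, set 0) → VC-HIT  vc=[2, 14]
8: 0x22 (blk 2, set 0) → VC-HIT  vc=[8, 14]
9: 0xe4 (blk 14, set 0) → VC-HIT  vc=[8, 2]

VC = [8, 2]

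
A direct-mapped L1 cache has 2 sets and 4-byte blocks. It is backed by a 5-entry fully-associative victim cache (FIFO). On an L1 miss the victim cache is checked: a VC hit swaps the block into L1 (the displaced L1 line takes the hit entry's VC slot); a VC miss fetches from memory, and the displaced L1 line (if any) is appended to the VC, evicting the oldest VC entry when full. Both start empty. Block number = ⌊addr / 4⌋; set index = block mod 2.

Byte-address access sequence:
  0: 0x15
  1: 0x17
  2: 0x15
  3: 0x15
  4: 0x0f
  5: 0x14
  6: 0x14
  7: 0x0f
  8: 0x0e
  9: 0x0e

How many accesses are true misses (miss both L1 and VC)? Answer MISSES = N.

MISSES = 2

  [0] addr=0x15 blk=5 s=1: MISS | VC []
  [1] addr=0x17 blk=5 s=1: L1-HIT | VC []
  [2] addr=0x15 blk=5 s=1: L1-HIT | VC []
  [3] addr=0x15 blk=5 s=1: L1-HIT | VC []
  [4] addr=0xf blk=3 s=1: MISS | VC [5]
  [5] addr=0x14 blk=5 s=1: VC-HIT | VC [3]
  [6] addr=0x14 blk=5 s=1: L1-HIT | VC [3]
  [7] addr=0xf blk=3 s=1: VC-HIT | VC [5]
  [8] addr=0xe blk=3 s=1: L1-HIT | VC [5]
  [9] addr=0xe blk=3 s=1: L1-HIT | VC [5]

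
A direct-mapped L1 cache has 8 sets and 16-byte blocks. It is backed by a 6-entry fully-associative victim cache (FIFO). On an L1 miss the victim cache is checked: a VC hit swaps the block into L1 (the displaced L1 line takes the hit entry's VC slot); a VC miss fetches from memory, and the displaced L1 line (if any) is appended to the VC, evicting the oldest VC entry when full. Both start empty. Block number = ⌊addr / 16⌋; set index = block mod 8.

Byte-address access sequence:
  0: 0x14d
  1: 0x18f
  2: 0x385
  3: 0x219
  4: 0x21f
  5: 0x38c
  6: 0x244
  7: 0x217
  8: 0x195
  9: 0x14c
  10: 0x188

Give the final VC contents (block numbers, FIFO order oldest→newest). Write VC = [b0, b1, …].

#0 0x14d→b20/s4 MISS; vc=[]
#1 0x18f→b24/s0 MISS; vc=[]
#2 0x385→b56/s0 MISS; vc=[24]
#3 0x219→b33/s1 MISS; vc=[24]
#4 0x21f→b33/s1 L1-HIT; vc=[24]
#5 0x38c→b56/s0 L1-HIT; vc=[24]
#6 0x244→b36/s4 MISS; vc=[24,20]
#7 0x217→b33/s1 L1-HIT; vc=[24,20]
#8 0x195→b25/s1 MISS; vc=[24,20,33]
#9 0x14c→b20/s4 VC-HIT; vc=[24,36,33]
#10 0x188→b24/s0 VC-HIT; vc=[56,36,33]

VC = [56, 36, 33]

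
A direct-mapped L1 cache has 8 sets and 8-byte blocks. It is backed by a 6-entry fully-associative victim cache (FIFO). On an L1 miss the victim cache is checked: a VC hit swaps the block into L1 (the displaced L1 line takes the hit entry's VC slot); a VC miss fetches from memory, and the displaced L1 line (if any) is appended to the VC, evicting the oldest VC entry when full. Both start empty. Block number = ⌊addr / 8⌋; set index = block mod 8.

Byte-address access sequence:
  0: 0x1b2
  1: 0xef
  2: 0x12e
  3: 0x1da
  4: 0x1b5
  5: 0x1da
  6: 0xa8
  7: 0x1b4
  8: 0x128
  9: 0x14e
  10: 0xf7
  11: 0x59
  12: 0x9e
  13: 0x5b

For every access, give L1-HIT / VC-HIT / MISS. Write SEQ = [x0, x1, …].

  [0] addr=0x1b2 blk=54 s=6: MISS | VC []
  [1] addr=0xef blk=29 s=5: MISS | VC []
  [2] addr=0x12e blk=37 s=5: MISS | VC [29]
  [3] addr=0x1da blk=59 s=3: MISS | VC [29]
  [4] addr=0x1b5 blk=54 s=6: L1-HIT | VC [29]
  [5] addr=0x1da blk=59 s=3: L1-HIT | VC [29]
  [6] addr=0xa8 blk=21 s=5: MISS | VC [29, 37]
  [7] addr=0x1b4 blk=54 s=6: L1-HIT | VC [29, 37]
  [8] addr=0x128 blk=37 s=5: VC-HIT | VC [29, 21]
  [9] addr=0x14e blk=41 s=1: MISS | VC [29, 21]
  [10] addr=0xf7 blk=30 s=6: MISS | VC [29, 21, 54]
  [11] addr=0x59 blk=11 s=3: MISS | VC [29, 21, 54, 59]
  [12] addr=0x9e blk=19 s=3: MISS | VC [29, 21, 54, 59, 11]
  [13] addr=0x5b blk=11 s=3: VC-HIT | VC [29, 21, 54, 59, 19]

SEQ = [MISS, MISS, MISS, MISS, L1-HIT, L1-HIT, MISS, L1-HIT, VC-HIT, MISS, MISS, MISS, MISS, VC-HIT]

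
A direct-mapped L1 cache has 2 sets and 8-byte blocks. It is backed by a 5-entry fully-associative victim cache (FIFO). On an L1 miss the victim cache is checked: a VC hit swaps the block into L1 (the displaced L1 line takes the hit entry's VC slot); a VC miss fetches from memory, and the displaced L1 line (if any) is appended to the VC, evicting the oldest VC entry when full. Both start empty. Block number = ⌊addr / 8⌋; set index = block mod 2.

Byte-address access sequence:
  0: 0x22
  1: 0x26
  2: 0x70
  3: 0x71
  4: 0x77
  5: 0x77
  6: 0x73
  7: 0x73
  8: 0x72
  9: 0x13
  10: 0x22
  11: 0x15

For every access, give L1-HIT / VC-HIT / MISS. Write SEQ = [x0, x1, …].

SEQ = [MISS, L1-HIT, MISS, L1-HIT, L1-HIT, L1-HIT, L1-HIT, L1-HIT, L1-HIT, MISS, VC-HIT, VC-HIT]

  [0] addr=0x22 blk=4 s=0: MISS | VC []
  [1] addr=0x26 blk=4 s=0: L1-HIT | VC []
  [2] addr=0x70 blk=14 s=0: MISS | VC [4]
  [3] addr=0x71 blk=14 s=0: L1-HIT | VC [4]
  [4] addr=0x77 blk=14 s=0: L1-HIT | VC [4]
  [5] addr=0x77 blk=14 s=0: L1-HIT | VC [4]
  [6] addr=0x73 blk=14 s=0: L1-HIT | VC [4]
  [7] addr=0x73 blk=14 s=0: L1-HIT | VC [4]
  [8] addr=0x72 blk=14 s=0: L1-HIT | VC [4]
  [9] addr=0x13 blk=2 s=0: MISS | VC [4, 14]
  [10] addr=0x22 blk=4 s=0: VC-HIT | VC [2, 14]
  [11] addr=0x15 blk=2 s=0: VC-HIT | VC [4, 14]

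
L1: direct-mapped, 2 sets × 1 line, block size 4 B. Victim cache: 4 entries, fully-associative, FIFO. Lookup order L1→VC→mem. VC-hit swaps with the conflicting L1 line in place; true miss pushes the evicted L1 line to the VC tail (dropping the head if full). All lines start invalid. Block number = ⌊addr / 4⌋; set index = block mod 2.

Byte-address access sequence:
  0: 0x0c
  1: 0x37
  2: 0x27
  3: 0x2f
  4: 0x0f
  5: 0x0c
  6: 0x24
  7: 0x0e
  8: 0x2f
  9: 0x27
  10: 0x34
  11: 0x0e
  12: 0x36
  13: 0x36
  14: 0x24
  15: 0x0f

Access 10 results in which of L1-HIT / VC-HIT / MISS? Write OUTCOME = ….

0: 0xc (blk 3, set 1) → MISS  vc=[]
1: 0x37 (blk 13, set 1) → MISS  vc=[3]
2: 0x27 (blk 9, set 1) → MISS  vc=[3, 13]
3: 0x2f (blk 11, set 1) → MISS  vc=[3, 13, 9]
4: 0xf (blk 3, set 1) → VC-HIT  vc=[11, 13, 9]
5: 0xc (blk 3, set 1) → L1-HIT  vc=[11, 13, 9]
6: 0x24 (blk 9, set 1) → VC-HIT  vc=[11, 13, 3]
7: 0xe (blk 3, set 1) → VC-HIT  vc=[11, 13, 9]
8: 0x2f (blk 11, set 1) → VC-HIT  vc=[3, 13, 9]
9: 0x27 (blk 9, set 1) → VC-HIT  vc=[3, 13, 11]
10: 0x34 (blk 13, set 1) → VC-HIT  vc=[3, 9, 11]
11: 0xe (blk 3, set 1) → VC-HIT  vc=[13, 9, 11]
12: 0x36 (blk 13, set 1) → VC-HIT  vc=[3, 9, 11]
13: 0x36 (blk 13, set 1) → L1-HIT  vc=[3, 9, 11]
14: 0x24 (blk 9, set 1) → VC-HIT  vc=[3, 13, 11]
15: 0xf (blk 3, set 1) → VC-HIT  vc=[9, 13, 11]

OUTCOME = VC-HIT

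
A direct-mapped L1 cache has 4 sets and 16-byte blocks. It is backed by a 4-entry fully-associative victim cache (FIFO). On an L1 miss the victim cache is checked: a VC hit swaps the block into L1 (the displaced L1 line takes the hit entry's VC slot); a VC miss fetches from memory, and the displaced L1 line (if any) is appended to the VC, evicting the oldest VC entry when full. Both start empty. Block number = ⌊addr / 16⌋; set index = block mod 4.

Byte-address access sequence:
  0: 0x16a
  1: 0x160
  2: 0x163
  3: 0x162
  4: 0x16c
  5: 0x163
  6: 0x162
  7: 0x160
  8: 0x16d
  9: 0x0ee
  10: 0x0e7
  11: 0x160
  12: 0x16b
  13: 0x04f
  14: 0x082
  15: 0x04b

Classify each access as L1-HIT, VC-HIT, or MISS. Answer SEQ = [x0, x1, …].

SEQ = [MISS, L1-HIT, L1-HIT, L1-HIT, L1-HIT, L1-HIT, L1-HIT, L1-HIT, L1-HIT, MISS, L1-HIT, VC-HIT, L1-HIT, MISS, MISS, VC-HIT]

#0 0x16a→b22/s2 MISS; vc=[]
#1 0x160→b22/s2 L1-HIT; vc=[]
#2 0x163→b22/s2 L1-HIT; vc=[]
#3 0x162→b22/s2 L1-HIT; vc=[]
#4 0x16c→b22/s2 L1-HIT; vc=[]
#5 0x163→b22/s2 L1-HIT; vc=[]
#6 0x162→b22/s2 L1-HIT; vc=[]
#7 0x160→b22/s2 L1-HIT; vc=[]
#8 0x16d→b22/s2 L1-HIT; vc=[]
#9 0xee→b14/s2 MISS; vc=[22]
#10 0xe7→b14/s2 L1-HIT; vc=[22]
#11 0x160→b22/s2 VC-HIT; vc=[14]
#12 0x16b→b22/s2 L1-HIT; vc=[14]
#13 0x4f→b4/s0 MISS; vc=[14]
#14 0x82→b8/s0 MISS; vc=[14,4]
#15 0x4b→b4/s0 VC-HIT; vc=[14,8]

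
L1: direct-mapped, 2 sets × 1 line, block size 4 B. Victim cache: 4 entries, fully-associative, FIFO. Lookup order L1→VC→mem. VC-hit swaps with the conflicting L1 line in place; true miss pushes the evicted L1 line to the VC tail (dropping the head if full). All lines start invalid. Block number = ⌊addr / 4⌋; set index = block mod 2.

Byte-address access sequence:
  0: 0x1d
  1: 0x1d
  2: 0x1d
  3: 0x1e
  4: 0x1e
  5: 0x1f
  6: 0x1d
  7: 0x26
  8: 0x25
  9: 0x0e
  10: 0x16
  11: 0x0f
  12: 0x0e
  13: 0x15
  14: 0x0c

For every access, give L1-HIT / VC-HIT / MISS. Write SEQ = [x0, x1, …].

#0 0x1d→b7/s1 MISS; vc=[]
#1 0x1d→b7/s1 L1-HIT; vc=[]
#2 0x1d→b7/s1 L1-HIT; vc=[]
#3 0x1e→b7/s1 L1-HIT; vc=[]
#4 0x1e→b7/s1 L1-HIT; vc=[]
#5 0x1f→b7/s1 L1-HIT; vc=[]
#6 0x1d→b7/s1 L1-HIT; vc=[]
#7 0x26→b9/s1 MISS; vc=[7]
#8 0x25→b9/s1 L1-HIT; vc=[7]
#9 0xe→b3/s1 MISS; vc=[7,9]
#10 0x16→b5/s1 MISS; vc=[7,9,3]
#11 0xf→b3/s1 VC-HIT; vc=[7,9,5]
#12 0xe→b3/s1 L1-HIT; vc=[7,9,5]
#13 0x15→b5/s1 VC-HIT; vc=[7,9,3]
#14 0xc→b3/s1 VC-HIT; vc=[7,9,5]

SEQ = [MISS, L1-HIT, L1-HIT, L1-HIT, L1-HIT, L1-HIT, L1-HIT, MISS, L1-HIT, MISS, MISS, VC-HIT, L1-HIT, VC-HIT, VC-HIT]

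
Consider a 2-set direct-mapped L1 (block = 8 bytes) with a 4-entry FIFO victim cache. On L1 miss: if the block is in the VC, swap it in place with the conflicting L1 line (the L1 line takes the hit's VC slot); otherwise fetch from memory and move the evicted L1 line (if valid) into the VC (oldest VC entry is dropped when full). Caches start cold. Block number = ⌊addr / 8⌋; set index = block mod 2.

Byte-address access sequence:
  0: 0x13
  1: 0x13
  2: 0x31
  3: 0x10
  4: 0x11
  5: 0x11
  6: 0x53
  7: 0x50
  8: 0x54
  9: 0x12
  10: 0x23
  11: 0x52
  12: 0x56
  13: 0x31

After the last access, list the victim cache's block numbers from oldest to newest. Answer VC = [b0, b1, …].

VC = [10, 4, 2]

#0 0x13→b2/s0 MISS; vc=[]
#1 0x13→b2/s0 L1-HIT; vc=[]
#2 0x31→b6/s0 MISS; vc=[2]
#3 0x10→b2/s0 VC-HIT; vc=[6]
#4 0x11→b2/s0 L1-HIT; vc=[6]
#5 0x11→b2/s0 L1-HIT; vc=[6]
#6 0x53→b10/s0 MISS; vc=[6,2]
#7 0x50→b10/s0 L1-HIT; vc=[6,2]
#8 0x54→b10/s0 L1-HIT; vc=[6,2]
#9 0x12→b2/s0 VC-HIT; vc=[6,10]
#10 0x23→b4/s0 MISS; vc=[6,10,2]
#11 0x52→b10/s0 VC-HIT; vc=[6,4,2]
#12 0x56→b10/s0 L1-HIT; vc=[6,4,2]
#13 0x31→b6/s0 VC-HIT; vc=[10,4,2]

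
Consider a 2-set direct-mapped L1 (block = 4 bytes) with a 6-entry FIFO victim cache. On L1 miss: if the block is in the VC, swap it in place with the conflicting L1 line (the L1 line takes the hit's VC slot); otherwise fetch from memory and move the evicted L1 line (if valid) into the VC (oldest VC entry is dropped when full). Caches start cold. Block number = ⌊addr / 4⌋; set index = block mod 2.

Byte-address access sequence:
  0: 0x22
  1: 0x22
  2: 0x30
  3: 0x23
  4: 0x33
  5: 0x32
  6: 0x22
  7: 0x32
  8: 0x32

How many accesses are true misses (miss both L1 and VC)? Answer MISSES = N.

  [0] addr=0x22 blk=8 s=0: MISS | VC []
  [1] addr=0x22 blk=8 s=0: L1-HIT | VC []
  [2] addr=0x30 blk=12 s=0: MISS | VC [8]
  [3] addr=0x23 blk=8 s=0: VC-HIT | VC [12]
  [4] addr=0x33 blk=12 s=0: VC-HIT | VC [8]
  [5] addr=0x32 blk=12 s=0: L1-HIT | VC [8]
  [6] addr=0x22 blk=8 s=0: VC-HIT | VC [12]
  [7] addr=0x32 blk=12 s=0: VC-HIT | VC [8]
  [8] addr=0x32 blk=12 s=0: L1-HIT | VC [8]

MISSES = 2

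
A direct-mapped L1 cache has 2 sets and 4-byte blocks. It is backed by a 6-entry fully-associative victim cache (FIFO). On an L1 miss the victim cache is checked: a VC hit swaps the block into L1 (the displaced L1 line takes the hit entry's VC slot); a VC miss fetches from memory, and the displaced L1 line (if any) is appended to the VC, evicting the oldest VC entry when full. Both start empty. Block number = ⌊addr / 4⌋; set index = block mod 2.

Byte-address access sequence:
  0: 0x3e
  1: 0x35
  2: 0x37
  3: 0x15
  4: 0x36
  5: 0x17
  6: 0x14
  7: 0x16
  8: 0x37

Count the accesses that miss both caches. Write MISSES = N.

MISSES = 3

0: 0x3e (blk 15, set 1) → MISS  vc=[]
1: 0x35 (blk 13, set 1) → MISS  vc=[15]
2: 0x37 (blk 13, set 1) → L1-HIT  vc=[15]
3: 0x15 (blk 5, set 1) → MISS  vc=[15, 13]
4: 0x36 (blk 13, set 1) → VC-HIT  vc=[15, 5]
5: 0x17 (blk 5, set 1) → VC-HIT  vc=[15, 13]
6: 0x14 (blk 5, set 1) → L1-HIT  vc=[15, 13]
7: 0x16 (blk 5, set 1) → L1-HIT  vc=[15, 13]
8: 0x37 (blk 13, set 1) → VC-HIT  vc=[15, 5]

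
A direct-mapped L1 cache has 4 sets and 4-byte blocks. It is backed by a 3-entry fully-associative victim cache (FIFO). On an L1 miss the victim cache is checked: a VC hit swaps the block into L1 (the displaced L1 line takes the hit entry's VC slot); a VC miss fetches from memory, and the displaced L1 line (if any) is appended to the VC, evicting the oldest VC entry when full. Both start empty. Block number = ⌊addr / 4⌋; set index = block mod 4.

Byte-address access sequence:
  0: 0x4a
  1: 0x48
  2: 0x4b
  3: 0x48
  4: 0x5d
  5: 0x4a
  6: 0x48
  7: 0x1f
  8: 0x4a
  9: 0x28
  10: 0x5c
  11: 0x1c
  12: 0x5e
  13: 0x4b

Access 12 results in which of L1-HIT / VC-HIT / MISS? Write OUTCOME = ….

0: 0x4a (blk 18, set 2) → MISS  vc=[]
1: 0x48 (blk 18, set 2) → L1-HIT  vc=[]
2: 0x4b (blk 18, set 2) → L1-HIT  vc=[]
3: 0x48 (blk 18, set 2) → L1-HIT  vc=[]
4: 0x5d (blk 23, set 3) → MISS  vc=[]
5: 0x4a (blk 18, set 2) → L1-HIT  vc=[]
6: 0x48 (blk 18, set 2) → L1-HIT  vc=[]
7: 0x1f (blk 7, set 3) → MISS  vc=[23]
8: 0x4a (blk 18, set 2) → L1-HIT  vc=[23]
9: 0x28 (blk 10, set 2) → MISS  vc=[23, 18]
10: 0x5c (blk 23, set 3) → VC-HIT  vc=[7, 18]
11: 0x1c (blk 7, set 3) → VC-HIT  vc=[23, 18]
12: 0x5e (blk 23, set 3) → VC-HIT  vc=[7, 18]
13: 0x4b (blk 18, set 2) → VC-HIT  vc=[7, 10]

OUTCOME = VC-HIT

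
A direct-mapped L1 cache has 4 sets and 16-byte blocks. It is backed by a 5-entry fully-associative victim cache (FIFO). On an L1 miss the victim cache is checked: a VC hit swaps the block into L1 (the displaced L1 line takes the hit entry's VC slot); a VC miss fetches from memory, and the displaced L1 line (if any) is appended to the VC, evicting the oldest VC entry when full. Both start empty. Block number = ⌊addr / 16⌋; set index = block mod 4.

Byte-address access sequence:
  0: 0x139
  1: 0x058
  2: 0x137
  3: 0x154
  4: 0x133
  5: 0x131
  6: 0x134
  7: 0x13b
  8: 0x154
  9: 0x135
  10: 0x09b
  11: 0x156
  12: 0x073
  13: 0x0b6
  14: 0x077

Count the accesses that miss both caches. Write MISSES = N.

MISSES = 6

#0 0x139→b19/s3 MISS; vc=[]
#1 0x58→b5/s1 MISS; vc=[]
#2 0x137→b19/s3 L1-HIT; vc=[]
#3 0x154→b21/s1 MISS; vc=[5]
#4 0x133→b19/s3 L1-HIT; vc=[5]
#5 0x131→b19/s3 L1-HIT; vc=[5]
#6 0x134→b19/s3 L1-HIT; vc=[5]
#7 0x13b→b19/s3 L1-HIT; vc=[5]
#8 0x154→b21/s1 L1-HIT; vc=[5]
#9 0x135→b19/s3 L1-HIT; vc=[5]
#10 0x9b→b9/s1 MISS; vc=[5,21]
#11 0x156→b21/s1 VC-HIT; vc=[5,9]
#12 0x73→b7/s3 MISS; vc=[5,9,19]
#13 0xb6→b11/s3 MISS; vc=[5,9,19,7]
#14 0x77→b7/s3 VC-HIT; vc=[5,9,19,11]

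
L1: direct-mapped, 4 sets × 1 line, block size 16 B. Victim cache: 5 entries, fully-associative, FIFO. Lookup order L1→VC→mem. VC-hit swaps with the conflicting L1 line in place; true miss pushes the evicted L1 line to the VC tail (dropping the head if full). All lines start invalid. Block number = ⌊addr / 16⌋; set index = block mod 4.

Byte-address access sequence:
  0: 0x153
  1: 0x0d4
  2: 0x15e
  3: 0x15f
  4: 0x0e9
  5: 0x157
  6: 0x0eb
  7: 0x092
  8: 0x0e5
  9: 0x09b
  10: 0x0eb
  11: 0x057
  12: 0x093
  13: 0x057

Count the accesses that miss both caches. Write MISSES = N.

MISSES = 5

0: 0x153 (blk 21, set 1) → MISS  vc=[]
1: 0xd4 (blk 13, set 1) → MISS  vc=[21]
2: 0x15e (blk 21, set 1) → VC-HIT  vc=[13]
3: 0x15f (blk 21, set 1) → L1-HIT  vc=[13]
4: 0xe9 (blk 14, set 2) → MISS  vc=[13]
5: 0x157 (blk 21, set 1) → L1-HIT  vc=[13]
6: 0xeb (blk 14, set 2) → L1-HIT  vc=[13]
7: 0x92 (blk 9, set 1) → MISS  vc=[13, 21]
8: 0xe5 (blk 14, set 2) → L1-HIT  vc=[13, 21]
9: 0x9b (blk 9, set 1) → L1-HIT  vc=[13, 21]
10: 0xeb (blk 14, set 2) → L1-HIT  vc=[13, 21]
11: 0x57 (blk 5, set 1) → MISS  vc=[13, 21, 9]
12: 0x93 (blk 9, set 1) → VC-HIT  vc=[13, 21, 5]
13: 0x57 (blk 5, set 1) → VC-HIT  vc=[13, 21, 9]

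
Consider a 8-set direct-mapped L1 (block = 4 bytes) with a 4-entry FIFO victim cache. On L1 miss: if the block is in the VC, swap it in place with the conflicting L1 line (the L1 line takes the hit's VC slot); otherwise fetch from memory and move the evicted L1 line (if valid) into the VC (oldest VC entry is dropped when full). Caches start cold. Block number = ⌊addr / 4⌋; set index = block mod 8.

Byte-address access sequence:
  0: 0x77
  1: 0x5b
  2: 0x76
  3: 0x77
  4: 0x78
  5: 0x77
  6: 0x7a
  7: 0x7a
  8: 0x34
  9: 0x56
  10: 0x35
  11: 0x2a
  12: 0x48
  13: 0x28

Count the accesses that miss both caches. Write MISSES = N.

MISSES = 7

  [0] addr=0x77 blk=29 s=5: MISS | VC []
  [1] addr=0x5b blk=22 s=6: MISS | VC []
  [2] addr=0x76 blk=29 s=5: L1-HIT | VC []
  [3] addr=0x77 blk=29 s=5: L1-HIT | VC []
  [4] addr=0x78 blk=30 s=6: MISS | VC [22]
  [5] addr=0x77 blk=29 s=5: L1-HIT | VC [22]
  [6] addr=0x7a blk=30 s=6: L1-HIT | VC [22]
  [7] addr=0x7a blk=30 s=6: L1-HIT | VC [22]
  [8] addr=0x34 blk=13 s=5: MISS | VC [22, 29]
  [9] addr=0x56 blk=21 s=5: MISS | VC [22, 29, 13]
  [10] addr=0x35 blk=13 s=5: VC-HIT | VC [22, 29, 21]
  [11] addr=0x2a blk=10 s=2: MISS | VC [22, 29, 21]
  [12] addr=0x48 blk=18 s=2: MISS | VC [22, 29, 21, 10]
  [13] addr=0x28 blk=10 s=2: VC-HIT | VC [22, 29, 21, 18]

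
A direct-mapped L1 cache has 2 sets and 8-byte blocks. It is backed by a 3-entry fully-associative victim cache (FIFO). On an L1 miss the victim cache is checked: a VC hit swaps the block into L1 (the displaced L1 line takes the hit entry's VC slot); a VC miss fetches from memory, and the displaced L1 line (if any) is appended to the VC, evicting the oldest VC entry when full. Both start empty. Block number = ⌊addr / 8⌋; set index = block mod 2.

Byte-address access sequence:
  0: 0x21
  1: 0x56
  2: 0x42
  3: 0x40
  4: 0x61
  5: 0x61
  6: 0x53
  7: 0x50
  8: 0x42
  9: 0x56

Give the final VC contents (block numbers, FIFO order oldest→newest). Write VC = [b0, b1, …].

VC = [4, 12, 8]

#0 0x21→b4/s0 MISS; vc=[]
#1 0x56→b10/s0 MISS; vc=[4]
#2 0x42→b8/s0 MISS; vc=[4,10]
#3 0x40→b8/s0 L1-HIT; vc=[4,10]
#4 0x61→b12/s0 MISS; vc=[4,10,8]
#5 0x61→b12/s0 L1-HIT; vc=[4,10,8]
#6 0x53→b10/s0 VC-HIT; vc=[4,12,8]
#7 0x50→b10/s0 L1-HIT; vc=[4,12,8]
#8 0x42→b8/s0 VC-HIT; vc=[4,12,10]
#9 0x56→b10/s0 VC-HIT; vc=[4,12,8]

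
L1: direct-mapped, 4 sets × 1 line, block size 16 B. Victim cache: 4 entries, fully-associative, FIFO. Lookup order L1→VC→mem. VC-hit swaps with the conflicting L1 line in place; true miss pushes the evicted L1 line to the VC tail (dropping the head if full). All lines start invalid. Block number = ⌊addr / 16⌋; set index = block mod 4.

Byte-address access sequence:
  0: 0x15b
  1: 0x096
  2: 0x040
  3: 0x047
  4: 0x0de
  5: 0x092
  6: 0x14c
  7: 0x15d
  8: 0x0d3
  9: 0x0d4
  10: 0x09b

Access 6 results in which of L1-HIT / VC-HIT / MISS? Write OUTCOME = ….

0: 0x15b (blk 21, set 1) → MISS  vc=[]
1: 0x96 (blk 9, set 1) → MISS  vc=[21]
2: 0x40 (blk 4, set 0) → MISS  vc=[21]
3: 0x47 (blk 4, set 0) → L1-HIT  vc=[21]
4: 0xde (blk 13, set 1) → MISS  vc=[21, 9]
5: 0x92 (blk 9, set 1) → VC-HIT  vc=[21, 13]
6: 0x14c (blk 20, set 0) → MISS  vc=[21, 13, 4]
7: 0x15d (blk 21, set 1) → VC-HIT  vc=[9, 13, 4]
8: 0xd3 (blk 13, set 1) → VC-HIT  vc=[9, 21, 4]
9: 0xd4 (blk 13, set 1) → L1-HIT  vc=[9, 21, 4]
10: 0x9b (blk 9, set 1) → VC-HIT  vc=[13, 21, 4]

OUTCOME = MISS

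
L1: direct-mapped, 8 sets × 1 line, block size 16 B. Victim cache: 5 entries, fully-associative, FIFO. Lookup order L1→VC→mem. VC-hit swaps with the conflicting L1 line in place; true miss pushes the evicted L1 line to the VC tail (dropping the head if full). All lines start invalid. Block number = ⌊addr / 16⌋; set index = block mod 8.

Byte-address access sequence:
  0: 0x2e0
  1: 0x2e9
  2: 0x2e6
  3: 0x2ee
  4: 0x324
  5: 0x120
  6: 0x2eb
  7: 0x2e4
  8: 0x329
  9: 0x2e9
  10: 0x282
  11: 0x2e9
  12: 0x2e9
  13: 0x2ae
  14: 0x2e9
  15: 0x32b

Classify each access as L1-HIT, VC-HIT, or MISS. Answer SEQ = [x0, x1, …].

SEQ = [MISS, L1-HIT, L1-HIT, L1-HIT, MISS, MISS, L1-HIT, L1-HIT, VC-HIT, L1-HIT, MISS, L1-HIT, L1-HIT, MISS, L1-HIT, VC-HIT]

  [0] addr=0x2e0 blk=46 s=6: MISS | VC []
  [1] addr=0x2e9 blk=46 s=6: L1-HIT | VC []
  [2] addr=0x2e6 blk=46 s=6: L1-HIT | VC []
  [3] addr=0x2ee blk=46 s=6: L1-HIT | VC []
  [4] addr=0x324 blk=50 s=2: MISS | VC []
  [5] addr=0x120 blk=18 s=2: MISS | VC [50]
  [6] addr=0x2eb blk=46 s=6: L1-HIT | VC [50]
  [7] addr=0x2e4 blk=46 s=6: L1-HIT | VC [50]
  [8] addr=0x329 blk=50 s=2: VC-HIT | VC [18]
  [9] addr=0x2e9 blk=46 s=6: L1-HIT | VC [18]
  [10] addr=0x282 blk=40 s=0: MISS | VC [18]
  [11] addr=0x2e9 blk=46 s=6: L1-HIT | VC [18]
  [12] addr=0x2e9 blk=46 s=6: L1-HIT | VC [18]
  [13] addr=0x2ae blk=42 s=2: MISS | VC [18, 50]
  [14] addr=0x2e9 blk=46 s=6: L1-HIT | VC [18, 50]
  [15] addr=0x32b blk=50 s=2: VC-HIT | VC [18, 42]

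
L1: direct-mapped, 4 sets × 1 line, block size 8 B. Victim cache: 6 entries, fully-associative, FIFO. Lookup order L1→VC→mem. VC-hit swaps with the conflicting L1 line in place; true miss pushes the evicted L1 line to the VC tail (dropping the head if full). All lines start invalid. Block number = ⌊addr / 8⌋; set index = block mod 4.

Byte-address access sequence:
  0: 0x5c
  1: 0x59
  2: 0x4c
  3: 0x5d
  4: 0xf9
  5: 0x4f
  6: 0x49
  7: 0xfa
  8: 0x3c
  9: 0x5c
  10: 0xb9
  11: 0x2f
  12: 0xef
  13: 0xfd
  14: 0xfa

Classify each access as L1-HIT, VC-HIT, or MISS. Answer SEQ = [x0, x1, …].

SEQ = [MISS, L1-HIT, MISS, L1-HIT, MISS, L1-HIT, L1-HIT, L1-HIT, MISS, VC-HIT, MISS, MISS, MISS, VC-HIT, L1-HIT]

0: 0x5c (blk 11, set 3) → MISS  vc=[]
1: 0x59 (blk 11, set 3) → L1-HIT  vc=[]
2: 0x4c (blk 9, set 1) → MISS  vc=[]
3: 0x5d (blk 11, set 3) → L1-HIT  vc=[]
4: 0xf9 (blk 31, set 3) → MISS  vc=[11]
5: 0x4f (blk 9, set 1) → L1-HIT  vc=[11]
6: 0x49 (blk 9, set 1) → L1-HIT  vc=[11]
7: 0xfa (blk 31, set 3) → L1-HIT  vc=[11]
8: 0x3c (blk 7, set 3) → MISS  vc=[11, 31]
9: 0x5c (blk 11, set 3) → VC-HIT  vc=[7, 31]
10: 0xb9 (blk 23, set 3) → MISS  vc=[7, 31, 11]
11: 0x2f (blk 5, set 1) → MISS  vc=[7, 31, 11, 9]
12: 0xef (blk 29, set 1) → MISS  vc=[7, 31, 11, 9, 5]
13: 0xfd (blk 31, set 3) → VC-HIT  vc=[7, 23, 11, 9, 5]
14: 0xfa (blk 31, set 3) → L1-HIT  vc=[7, 23, 11, 9, 5]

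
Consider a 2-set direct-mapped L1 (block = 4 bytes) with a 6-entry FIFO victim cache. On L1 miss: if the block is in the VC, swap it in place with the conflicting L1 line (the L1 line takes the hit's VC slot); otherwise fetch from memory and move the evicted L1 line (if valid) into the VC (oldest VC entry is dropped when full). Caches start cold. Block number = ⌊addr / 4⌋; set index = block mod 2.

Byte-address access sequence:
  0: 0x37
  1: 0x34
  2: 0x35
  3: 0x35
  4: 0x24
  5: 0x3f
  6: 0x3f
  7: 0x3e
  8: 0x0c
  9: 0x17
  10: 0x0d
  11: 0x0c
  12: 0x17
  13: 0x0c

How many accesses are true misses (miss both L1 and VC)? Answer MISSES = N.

MISSES = 5

#0 0x37→b13/s1 MISS; vc=[]
#1 0x34→b13/s1 L1-HIT; vc=[]
#2 0x35→b13/s1 L1-HIT; vc=[]
#3 0x35→b13/s1 L1-HIT; vc=[]
#4 0x24→b9/s1 MISS; vc=[13]
#5 0x3f→b15/s1 MISS; vc=[13,9]
#6 0x3f→b15/s1 L1-HIT; vc=[13,9]
#7 0x3e→b15/s1 L1-HIT; vc=[13,9]
#8 0xc→b3/s1 MISS; vc=[13,9,15]
#9 0x17→b5/s1 MISS; vc=[13,9,15,3]
#10 0xd→b3/s1 VC-HIT; vc=[13,9,15,5]
#11 0xc→b3/s1 L1-HIT; vc=[13,9,15,5]
#12 0x17→b5/s1 VC-HIT; vc=[13,9,15,3]
#13 0xc→b3/s1 VC-HIT; vc=[13,9,15,5]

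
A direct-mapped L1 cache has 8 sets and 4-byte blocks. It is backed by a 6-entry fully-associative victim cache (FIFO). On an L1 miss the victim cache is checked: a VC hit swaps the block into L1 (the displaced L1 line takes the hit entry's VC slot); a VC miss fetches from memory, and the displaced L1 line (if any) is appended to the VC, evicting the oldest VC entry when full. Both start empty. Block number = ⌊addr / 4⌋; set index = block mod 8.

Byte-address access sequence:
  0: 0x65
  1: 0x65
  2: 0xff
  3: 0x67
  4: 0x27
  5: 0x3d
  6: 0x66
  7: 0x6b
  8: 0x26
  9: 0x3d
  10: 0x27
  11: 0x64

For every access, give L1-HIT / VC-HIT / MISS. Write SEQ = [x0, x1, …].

#0 0x65→b25/s1 MISS; vc=[]
#1 0x65→b25/s1 L1-HIT; vc=[]
#2 0xff→b63/s7 MISS; vc=[]
#3 0x67→b25/s1 L1-HIT; vc=[]
#4 0x27→b9/s1 MISS; vc=[25]
#5 0x3d→b15/s7 MISS; vc=[25,63]
#6 0x66→b25/s1 VC-HIT; vc=[9,63]
#7 0x6b→b26/s2 MISS; vc=[9,63]
#8 0x26→b9/s1 VC-HIT; vc=[25,63]
#9 0x3d→b15/s7 L1-HIT; vc=[25,63]
#10 0x27→b9/s1 L1-HIT; vc=[25,63]
#11 0x64→b25/s1 VC-HIT; vc=[9,63]

SEQ = [MISS, L1-HIT, MISS, L1-HIT, MISS, MISS, VC-HIT, MISS, VC-HIT, L1-HIT, L1-HIT, VC-HIT]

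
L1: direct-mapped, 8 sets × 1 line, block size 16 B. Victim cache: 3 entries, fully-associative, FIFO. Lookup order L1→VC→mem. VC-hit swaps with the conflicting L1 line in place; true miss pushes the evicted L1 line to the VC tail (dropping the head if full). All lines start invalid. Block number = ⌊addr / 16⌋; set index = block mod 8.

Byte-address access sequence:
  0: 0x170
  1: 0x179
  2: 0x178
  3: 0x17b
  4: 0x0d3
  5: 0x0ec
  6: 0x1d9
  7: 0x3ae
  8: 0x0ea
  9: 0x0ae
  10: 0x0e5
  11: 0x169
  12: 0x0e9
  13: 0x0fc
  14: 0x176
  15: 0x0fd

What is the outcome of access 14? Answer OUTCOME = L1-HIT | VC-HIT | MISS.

OUTCOME = VC-HIT

#0 0x170→b23/s7 MISS; vc=[]
#1 0x179→b23/s7 L1-HIT; vc=[]
#2 0x178→b23/s7 L1-HIT; vc=[]
#3 0x17b→b23/s7 L1-HIT; vc=[]
#4 0xd3→b13/s5 MISS; vc=[]
#5 0xec→b14/s6 MISS; vc=[]
#6 0x1d9→b29/s5 MISS; vc=[13]
#7 0x3ae→b58/s2 MISS; vc=[13]
#8 0xea→b14/s6 L1-HIT; vc=[13]
#9 0xae→b10/s2 MISS; vc=[13,58]
#10 0xe5→b14/s6 L1-HIT; vc=[13,58]
#11 0x169→b22/s6 MISS; vc=[13,58,14]
#12 0xe9→b14/s6 VC-HIT; vc=[13,58,22]
#13 0xfc→b15/s7 MISS; vc=[58,22,23]
#14 0x176→b23/s7 VC-HIT; vc=[58,22,15]
#15 0xfd→b15/s7 VC-HIT; vc=[58,22,23]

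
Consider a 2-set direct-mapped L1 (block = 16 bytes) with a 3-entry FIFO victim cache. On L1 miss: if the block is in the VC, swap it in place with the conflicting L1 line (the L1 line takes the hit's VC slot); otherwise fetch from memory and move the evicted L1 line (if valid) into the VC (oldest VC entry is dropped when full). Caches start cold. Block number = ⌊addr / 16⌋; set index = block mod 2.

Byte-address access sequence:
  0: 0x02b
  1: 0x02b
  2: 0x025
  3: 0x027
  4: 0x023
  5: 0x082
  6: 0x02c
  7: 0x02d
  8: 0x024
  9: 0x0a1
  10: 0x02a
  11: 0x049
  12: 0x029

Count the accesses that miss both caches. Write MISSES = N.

#0 0x2b→b2/s0 MISS; vc=[]
#1 0x2b→b2/s0 L1-HIT; vc=[]
#2 0x25→b2/s0 L1-HIT; vc=[]
#3 0x27→b2/s0 L1-HIT; vc=[]
#4 0x23→b2/s0 L1-HIT; vc=[]
#5 0x82→b8/s0 MISS; vc=[2]
#6 0x2c→b2/s0 VC-HIT; vc=[8]
#7 0x2d→b2/s0 L1-HIT; vc=[8]
#8 0x24→b2/s0 L1-HIT; vc=[8]
#9 0xa1→b10/s0 MISS; vc=[8,2]
#10 0x2a→b2/s0 VC-HIT; vc=[8,10]
#11 0x49→b4/s0 MISS; vc=[8,10,2]
#12 0x29→b2/s0 VC-HIT; vc=[8,10,4]

MISSES = 4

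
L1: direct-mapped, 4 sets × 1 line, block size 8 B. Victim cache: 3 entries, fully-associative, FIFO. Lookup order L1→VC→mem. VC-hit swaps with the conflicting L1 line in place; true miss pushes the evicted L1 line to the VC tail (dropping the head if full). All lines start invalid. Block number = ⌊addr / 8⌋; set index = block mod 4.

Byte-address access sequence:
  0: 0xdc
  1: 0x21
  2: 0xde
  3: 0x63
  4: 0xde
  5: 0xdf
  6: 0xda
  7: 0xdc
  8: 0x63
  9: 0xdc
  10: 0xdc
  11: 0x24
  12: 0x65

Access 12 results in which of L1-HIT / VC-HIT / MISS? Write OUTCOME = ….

0: 0xdc (blk 27, set 3) → MISS  vc=[]
1: 0x21 (blk 4, set 0) → MISS  vc=[]
2: 0xde (blk 27, set 3) → L1-HIT  vc=[]
3: 0x63 (blk 12, set 0) → MISS  vc=[4]
4: 0xde (blk 27, set 3) → L1-HIT  vc=[4]
5: 0xdf (blk 27, set 3) → L1-HIT  vc=[4]
6: 0xda (blk 27, set 3) → L1-HIT  vc=[4]
7: 0xdc (blk 27, set 3) → L1-HIT  vc=[4]
8: 0x63 (blk 12, set 0) → L1-HIT  vc=[4]
9: 0xdc (blk 27, set 3) → L1-HIT  vc=[4]
10: 0xdc (blk 27, set 3) → L1-HIT  vc=[4]
11: 0x24 (blk 4, set 0) → VC-HIT  vc=[12]
12: 0x65 (blk 12, set 0) → VC-HIT  vc=[4]

OUTCOME = VC-HIT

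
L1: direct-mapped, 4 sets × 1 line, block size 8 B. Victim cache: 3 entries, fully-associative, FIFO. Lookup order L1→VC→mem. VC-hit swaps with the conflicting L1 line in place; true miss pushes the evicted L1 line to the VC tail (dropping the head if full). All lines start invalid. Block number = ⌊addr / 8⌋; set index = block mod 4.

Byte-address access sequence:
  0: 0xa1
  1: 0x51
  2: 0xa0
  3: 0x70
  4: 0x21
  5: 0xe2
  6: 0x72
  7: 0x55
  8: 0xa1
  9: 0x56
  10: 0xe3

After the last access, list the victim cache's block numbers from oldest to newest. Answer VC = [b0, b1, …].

#0 0xa1→b20/s0 MISS; vc=[]
#1 0x51→b10/s2 MISS; vc=[]
#2 0xa0→b20/s0 L1-HIT; vc=[]
#3 0x70→b14/s2 MISS; vc=[10]
#4 0x21→b4/s0 MISS; vc=[10,20]
#5 0xe2→b28/s0 MISS; vc=[10,20,4]
#6 0x72→b14/s2 L1-HIT; vc=[10,20,4]
#7 0x55→b10/s2 VC-HIT; vc=[14,20,4]
#8 0xa1→b20/s0 VC-HIT; vc=[14,28,4]
#9 0x56→b10/s2 L1-HIT; vc=[14,28,4]
#10 0xe3→b28/s0 VC-HIT; vc=[14,20,4]

VC = [14, 20, 4]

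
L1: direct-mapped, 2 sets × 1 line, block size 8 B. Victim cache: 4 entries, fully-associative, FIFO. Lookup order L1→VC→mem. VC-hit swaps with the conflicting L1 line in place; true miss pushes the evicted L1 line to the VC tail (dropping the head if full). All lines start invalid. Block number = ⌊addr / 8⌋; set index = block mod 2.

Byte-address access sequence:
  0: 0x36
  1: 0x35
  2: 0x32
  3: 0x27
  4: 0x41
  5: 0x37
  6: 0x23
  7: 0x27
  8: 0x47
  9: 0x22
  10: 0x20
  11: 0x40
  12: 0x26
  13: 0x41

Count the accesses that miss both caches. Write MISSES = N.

#0 0x36→b6/s0 MISS; vc=[]
#1 0x35→b6/s0 L1-HIT; vc=[]
#2 0x32→b6/s0 L1-HIT; vc=[]
#3 0x27→b4/s0 MISS; vc=[6]
#4 0x41→b8/s0 MISS; vc=[6,4]
#5 0x37→b6/s0 VC-HIT; vc=[8,4]
#6 0x23→b4/s0 VC-HIT; vc=[8,6]
#7 0x27→b4/s0 L1-HIT; vc=[8,6]
#8 0x47→b8/s0 VC-HIT; vc=[4,6]
#9 0x22→b4/s0 VC-HIT; vc=[8,6]
#10 0x20→b4/s0 L1-HIT; vc=[8,6]
#11 0x40→b8/s0 VC-HIT; vc=[4,6]
#12 0x26→b4/s0 VC-HIT; vc=[8,6]
#13 0x41→b8/s0 VC-HIT; vc=[4,6]

MISSES = 3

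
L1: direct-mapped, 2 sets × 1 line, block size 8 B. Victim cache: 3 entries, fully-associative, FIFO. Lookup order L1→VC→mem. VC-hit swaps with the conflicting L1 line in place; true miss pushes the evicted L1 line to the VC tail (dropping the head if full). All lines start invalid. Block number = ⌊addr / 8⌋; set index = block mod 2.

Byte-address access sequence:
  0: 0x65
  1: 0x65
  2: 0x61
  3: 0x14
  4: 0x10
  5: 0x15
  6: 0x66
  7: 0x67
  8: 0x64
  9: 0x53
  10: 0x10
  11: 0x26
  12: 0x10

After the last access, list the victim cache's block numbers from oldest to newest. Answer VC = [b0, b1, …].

  [0] addr=0x65 blk=12 s=0: MISS | VC []
  [1] addr=0x65 blk=12 s=0: L1-HIT | VC []
  [2] addr=0x61 blk=12 s=0: L1-HIT | VC []
  [3] addr=0x14 blk=2 s=0: MISS | VC [12]
  [4] addr=0x10 blk=2 s=0: L1-HIT | VC [12]
  [5] addr=0x15 blk=2 s=0: L1-HIT | VC [12]
  [6] addr=0x66 blk=12 s=0: VC-HIT | VC [2]
  [7] addr=0x67 blk=12 s=0: L1-HIT | VC [2]
  [8] addr=0x64 blk=12 s=0: L1-HIT | VC [2]
  [9] addr=0x53 blk=10 s=0: MISS | VC [2, 12]
  [10] addr=0x10 blk=2 s=0: VC-HIT | VC [10, 12]
  [11] addr=0x26 blk=4 s=0: MISS | VC [10, 12, 2]
  [12] addr=0x10 blk=2 s=0: VC-HIT | VC [10, 12, 4]

VC = [10, 12, 4]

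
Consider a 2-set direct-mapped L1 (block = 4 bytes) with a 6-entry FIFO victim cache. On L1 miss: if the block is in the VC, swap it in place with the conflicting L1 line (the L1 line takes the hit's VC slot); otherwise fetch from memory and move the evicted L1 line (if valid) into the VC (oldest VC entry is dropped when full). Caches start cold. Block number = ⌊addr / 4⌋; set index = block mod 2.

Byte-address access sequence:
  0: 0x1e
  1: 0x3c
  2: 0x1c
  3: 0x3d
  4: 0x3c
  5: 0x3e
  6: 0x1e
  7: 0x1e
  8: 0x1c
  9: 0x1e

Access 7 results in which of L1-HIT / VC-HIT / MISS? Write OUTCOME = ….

#0 0x1e→b7/s1 MISS; vc=[]
#1 0x3c→b15/s1 MISS; vc=[7]
#2 0x1c→b7/s1 VC-HIT; vc=[15]
#3 0x3d→b15/s1 VC-HIT; vc=[7]
#4 0x3c→b15/s1 L1-HIT; vc=[7]
#5 0x3e→b15/s1 L1-HIT; vc=[7]
#6 0x1e→b7/s1 VC-HIT; vc=[15]
#7 0x1e→b7/s1 L1-HIT; vc=[15]
#8 0x1c→b7/s1 L1-HIT; vc=[15]
#9 0x1e→b7/s1 L1-HIT; vc=[15]

OUTCOME = L1-HIT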